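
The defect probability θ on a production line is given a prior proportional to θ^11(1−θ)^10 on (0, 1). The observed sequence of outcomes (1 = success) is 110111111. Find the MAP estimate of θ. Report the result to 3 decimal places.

The prior density ∝ θ^11(1−θ)^10 is the kernel of Beta(12, 11).
Data: 8 successes in 9 trials (from the sequence). The binomial likelihood contributes θ^8(1−θ)^1, so the posterior is Beta(12+8, 11+1) = Beta(20, 12).
For Beta(a, b) with a, b > 1 the mode is (a−1)/(a+b−2) = 19/30 ≈ 0.633.

θ̂_MAP = 0.633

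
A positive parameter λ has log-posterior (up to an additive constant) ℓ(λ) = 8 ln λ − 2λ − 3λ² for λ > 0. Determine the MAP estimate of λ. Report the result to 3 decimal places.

ℓ'(λ) = 8/λ − 2 − 6λ. Setting this to zero and multiplying by λ: 6λ² + 2λ − 8 = 0.
λ = (−2 + √(2² + 4·6·8)) / (2·6) = (−2 + √196) / 12 = (−2 + 14)/12 = 1.
ℓ''(λ) = −8/λ² − 6 < 0, confirming a maximum.

λ̂_MAP = 1.000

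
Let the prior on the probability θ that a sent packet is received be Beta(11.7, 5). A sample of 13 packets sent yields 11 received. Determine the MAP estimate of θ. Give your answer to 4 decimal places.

θ̂_MAP = 0.7834

Prior: Beta(11.7, 5).
Data: 11 successes in 13 trials. The binomial likelihood contributes θ^11(1−θ)^2, so the posterior is Beta(11.7+11, 5+2) = Beta(22.7, 7).
For Beta(a, b) with a, b > 1 the mode is (a−1)/(a+b−2) = 21.7/27.7 ≈ 0.7834.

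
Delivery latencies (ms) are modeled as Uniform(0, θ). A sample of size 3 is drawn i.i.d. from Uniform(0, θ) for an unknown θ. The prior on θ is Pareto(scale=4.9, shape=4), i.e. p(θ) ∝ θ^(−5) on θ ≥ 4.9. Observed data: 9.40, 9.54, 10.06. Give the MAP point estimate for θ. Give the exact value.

The Uniform(0, θ) likelihood is θ^(−n) for θ ≥ max(xᵢ), zero otherwise. Here max(xᵢ) = 10.06.
Posterior ∝ θ^(−5) · θ^(−3) = θ^(−8) on θ ≥ max(4.9, 10.06) = 10.06.
This density is strictly decreasing in θ, so the posterior mode lies at the lower boundary of the support.

θ̂_MAP = 10.06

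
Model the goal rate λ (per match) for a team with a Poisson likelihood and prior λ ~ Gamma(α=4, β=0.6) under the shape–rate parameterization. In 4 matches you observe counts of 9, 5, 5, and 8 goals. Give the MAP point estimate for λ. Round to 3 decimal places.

λ̂_MAP = 6.522

Σxᵢ = 9+5+5+8 = 27, with n = 4.
Posterior ∝ λ^3e^(−0.6λ) · λ^27e^(−4λ) = λ^30e^(−4.6λ), i.e. Gamma(shape=31, rate=4.6).
The mode of a Gamma(a, b) with a ≥ 1 (shape–rate) is (a−1)/b = 30/4.6 ≈ 6.522.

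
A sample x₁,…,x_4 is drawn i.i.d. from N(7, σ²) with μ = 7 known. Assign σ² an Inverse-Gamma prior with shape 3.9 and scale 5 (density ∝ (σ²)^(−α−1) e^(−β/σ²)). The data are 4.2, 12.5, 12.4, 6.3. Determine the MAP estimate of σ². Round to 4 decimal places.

Sum of squared deviations about the known mean: SS = (4.2−7)² + (12.5−7)² + (12.4−7)² + (6.3−7)² = 67.74.
The Normal likelihood contributes (σ²)^(−n/2) exp(−SS/(2σ²)), so the posterior is Inverse-Gamma(α + n/2, β + SS/2) = Inverse-Gamma(5.9, 38.87).
The mode of Inverse-Gamma(a, b) is b/(a+1) = 38.87/6.9 ≈ 5.6333.

σ̂²_MAP = 5.6333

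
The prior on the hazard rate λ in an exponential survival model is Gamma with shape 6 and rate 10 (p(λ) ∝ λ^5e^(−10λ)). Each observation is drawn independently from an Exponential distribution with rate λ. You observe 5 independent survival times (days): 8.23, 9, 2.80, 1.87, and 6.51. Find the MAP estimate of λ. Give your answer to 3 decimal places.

The Exponential(rate=λ) likelihood is ∝ λ^n e^(−λΣtᵢ). Here n = 5 and Σtᵢ = 8.23 + 9 + 2.80 + 1.87 + 6.51 = 28.41.
Posterior ∝ λ^5e^(−10λ) · λ^5e^(−28.41λ) = λ^10e^(−38.41λ), i.e. Gamma(11, 38.41).
Mode = (a−1)/b = 10/38.41 ≈ 0.260.

λ̂_MAP = 0.260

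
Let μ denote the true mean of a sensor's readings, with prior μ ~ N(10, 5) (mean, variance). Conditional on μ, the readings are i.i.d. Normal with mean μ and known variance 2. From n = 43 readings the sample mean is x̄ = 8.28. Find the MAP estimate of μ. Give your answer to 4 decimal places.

n = 43, x̄ = 8.28.
For a Normal prior and Normal likelihood with known variance, the posterior is Normal; its mode equals its mean, the precision-weighted average.
Prior precision 1/σ₀² = 1/5 = 0.2; data precision n/σ² = 43/2 = 21.5.
μ̂ = (0.2·10 + 21.5·8.28) / (0.2 + 21.5) = 180.02/21.7 = 9001/1085 ≈ 8.2959.

μ̂_MAP = 8.2959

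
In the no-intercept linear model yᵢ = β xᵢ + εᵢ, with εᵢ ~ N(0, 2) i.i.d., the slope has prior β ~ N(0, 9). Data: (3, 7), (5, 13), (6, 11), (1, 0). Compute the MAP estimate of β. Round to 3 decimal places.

log p(β | y) = −Σ(yᵢ − βxᵢ)²/(2·2) − β²/(2·9) + const.
Setting the derivative to zero: Σxᵢ(yᵢ − βxᵢ)/2 − β/9 = 0, so β = Σxᵢyᵢ / (Σxᵢ² + σ²/τ²).
Σxᵢyᵢ = 3·7 + 5·13 + 6·11 + 1·0 = 152; Σxᵢ² = 71; σ²/τ² = 2/9.
β̂_MAP = 152 / (71 + 2/9) = 152/(641/9) = 1368/641 ≈ 2.134.

β̂_MAP = 2.134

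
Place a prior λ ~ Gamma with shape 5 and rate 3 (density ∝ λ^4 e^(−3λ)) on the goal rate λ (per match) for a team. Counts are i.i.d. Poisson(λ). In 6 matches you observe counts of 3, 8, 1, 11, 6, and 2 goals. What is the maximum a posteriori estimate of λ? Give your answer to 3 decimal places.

Σxᵢ = 3+8+1+11+6+2 = 31, with n = 6.
Posterior ∝ λ^4e^(−3λ) · λ^31e^(−6λ) = λ^35e^(−9λ), i.e. Gamma(shape=36, rate=9).
The mode of a Gamma(a, b) with a ≥ 1 (shape–rate) is (a−1)/b = 35/9 ≈ 3.889.

λ̂_MAP = 3.889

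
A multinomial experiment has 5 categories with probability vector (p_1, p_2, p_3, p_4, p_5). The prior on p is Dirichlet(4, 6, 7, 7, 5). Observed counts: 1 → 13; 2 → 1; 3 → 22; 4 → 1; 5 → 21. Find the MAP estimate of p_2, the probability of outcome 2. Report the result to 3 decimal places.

The posterior is Dirichlet(αᵢ + nᵢ) = Dirichlet(17, 7, 29, 8, 26).
For a Dirichlet(a₁,…,a_K) with all aᵢ > 1, the mode has j-th component (aⱼ − 1)/(Σaᵢ − K).
Here Σaᵢ = 87 and K = 5, so p_2 = (7 − 1)/(87 − 5) = 6/82 ≈ 0.073.

MAP estimate: 0.073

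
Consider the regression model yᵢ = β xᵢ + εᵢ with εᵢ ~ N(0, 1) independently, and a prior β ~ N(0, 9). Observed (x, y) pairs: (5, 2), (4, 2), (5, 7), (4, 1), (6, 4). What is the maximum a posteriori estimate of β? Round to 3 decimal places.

β̂_MAP = 0.686

log p(β | y) = −Σ(yᵢ − βxᵢ)²/(2·1) − β²/(2·9) + const.
Setting the derivative to zero: Σxᵢ(yᵢ − βxᵢ)/1 − β/9 = 0, so β = Σxᵢyᵢ / (Σxᵢ² + σ²/τ²).
Σxᵢyᵢ = 5·2 + 4·2 + 5·7 + 4·1 + 6·4 = 81; Σxᵢ² = 118; σ²/τ² = 1/9.
β̂_MAP = 81 / (118 + 1/9) = 81/(1063/9) = 729/1063 ≈ 0.686.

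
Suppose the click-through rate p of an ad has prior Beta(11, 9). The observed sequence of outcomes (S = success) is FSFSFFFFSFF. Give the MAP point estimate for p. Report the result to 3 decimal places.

Prior: Beta(11, 9).
Data: 3 successes in 11 trials (from the sequence). The binomial likelihood contributes p^3(1−p)^8, so the posterior is Beta(11+3, 9+8) = Beta(14, 17).
For Beta(a, b) with a, b > 1 the mode is (a−1)/(a+b−2) = 13/29 ≈ 0.448.

p̂_MAP = 0.448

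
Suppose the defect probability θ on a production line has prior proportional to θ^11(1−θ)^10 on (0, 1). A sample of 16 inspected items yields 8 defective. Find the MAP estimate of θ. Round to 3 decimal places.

The prior density ∝ θ^11(1−θ)^10 is the kernel of Beta(12, 11).
Data: 8 successes in 16 trials. The binomial likelihood contributes θ^8(1−θ)^8, so the posterior is Beta(12+8, 11+8) = Beta(20, 19).
For Beta(a, b) with a, b > 1 the mode is (a−1)/(a+b−2) = 19/37 ≈ 0.514.

θ̂_MAP = 0.514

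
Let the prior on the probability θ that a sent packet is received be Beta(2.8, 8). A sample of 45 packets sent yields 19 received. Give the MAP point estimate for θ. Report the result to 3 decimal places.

θ̂_MAP = 0.387

Prior: Beta(2.8, 8).
Data: 19 successes in 45 trials. The binomial likelihood contributes θ^19(1−θ)^26, so the posterior is Beta(2.8+19, 8+26) = Beta(21.8, 34).
For Beta(a, b) with a, b > 1 the mode is (a−1)/(a+b−2) = 20.8/53.8 ≈ 0.387.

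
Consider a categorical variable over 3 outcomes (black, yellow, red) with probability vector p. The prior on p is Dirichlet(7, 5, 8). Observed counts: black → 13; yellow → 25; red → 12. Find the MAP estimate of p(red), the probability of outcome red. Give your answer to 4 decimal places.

The posterior is Dirichlet(αᵢ + nᵢ) = Dirichlet(20, 30, 20).
For a Dirichlet(a₁,…,a_K) with all aᵢ > 1, the mode has j-th component (aⱼ − 1)/(Σaᵢ − K).
Here Σaᵢ = 70 and K = 3, so p(red) = (20 − 1)/(70 − 3) = 19/67 ≈ 0.2836.

MAP estimate of p(red) = 0.2836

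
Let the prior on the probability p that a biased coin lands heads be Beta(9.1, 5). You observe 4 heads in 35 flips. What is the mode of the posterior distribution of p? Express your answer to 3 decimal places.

p̂_MAP = 0.257

Prior: Beta(9.1, 5).
Data: 4 successes in 35 trials. The binomial likelihood contributes p^4(1−p)^31, so the posterior is Beta(9.1+4, 5+31) = Beta(13.1, 36).
For Beta(a, b) with a, b > 1 the mode is (a−1)/(a+b−2) = 12.1/47.1 ≈ 0.257.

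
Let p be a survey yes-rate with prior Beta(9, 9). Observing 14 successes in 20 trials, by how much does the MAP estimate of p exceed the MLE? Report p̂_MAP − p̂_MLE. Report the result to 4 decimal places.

Posterior is Beta(23, 15); MAP = (23−1)/(38−2) = 22/36 ≈ 0.61111.
MLE ignores the prior: p̂_MLE = k/n = 14/20 ≈ 0.70000.
Difference = 22/36 − 14/20 = -4/45 ≈ -0.0889.

MAP − MLE = -0.0889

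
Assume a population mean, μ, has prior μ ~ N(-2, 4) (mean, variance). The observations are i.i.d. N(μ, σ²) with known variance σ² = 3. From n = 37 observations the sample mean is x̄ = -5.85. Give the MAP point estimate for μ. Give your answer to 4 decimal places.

μ̂_MAP = -5.7735

n = 37, x̄ = -5.85.
For a Normal prior and Normal likelihood with known variance, the posterior is Normal; its mode equals its mean, the precision-weighted average.
Prior precision 1/σ₀² = 1/4 = 0.25; data precision n/σ² = 37/3.
μ̂ = (0.25·(-2) + (37/3)·(-5.85)) / (0.25 + 37/3) = (-72.65)/(151/12) = -4359/755 ≈ -5.7735.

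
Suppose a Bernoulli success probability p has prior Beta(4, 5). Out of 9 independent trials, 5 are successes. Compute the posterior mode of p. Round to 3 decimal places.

p̂_MAP = 0.500

Prior: Beta(4, 5).
Data: 5 successes in 9 trials. The binomial likelihood contributes p^5(1−p)^4, so the posterior is Beta(4+5, 5+4) = Beta(9, 9).
For Beta(a, b) with a, b > 1 the mode is (a−1)/(a+b−2) = 8/16 ≈ 0.500.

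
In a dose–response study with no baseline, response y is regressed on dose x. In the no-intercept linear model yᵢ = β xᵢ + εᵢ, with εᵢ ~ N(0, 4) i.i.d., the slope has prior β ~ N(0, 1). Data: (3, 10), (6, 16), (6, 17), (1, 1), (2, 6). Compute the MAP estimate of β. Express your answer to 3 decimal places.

β̂_MAP = 2.678

log p(β | y) = −Σ(yᵢ − βxᵢ)²/(2·4) − β²/(2·1) + const.
Setting the derivative to zero: Σxᵢ(yᵢ − βxᵢ)/4 − β/1 = 0, so β = Σxᵢyᵢ / (Σxᵢ² + σ²/τ²).
Σxᵢyᵢ = 3·10 + 6·16 + 6·17 + 1·1 + 2·6 = 241; Σxᵢ² = 86; σ²/τ² = 4.
β̂_MAP = 241 / (86 + 4) = 241/90 ≈ 2.678.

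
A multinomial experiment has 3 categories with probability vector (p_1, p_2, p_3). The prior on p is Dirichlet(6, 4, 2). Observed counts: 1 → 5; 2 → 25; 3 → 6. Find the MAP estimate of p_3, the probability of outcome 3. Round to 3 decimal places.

MAP estimate: 0.156

The posterior is Dirichlet(αᵢ + nᵢ) = Dirichlet(11, 29, 8).
For a Dirichlet(a₁,…,a_K) with all aᵢ > 1, the mode has j-th component (aⱼ − 1)/(Σaᵢ − K).
Here Σaᵢ = 48 and K = 3, so p_3 = (8 − 1)/(48 − 3) = 7/45 ≈ 0.156.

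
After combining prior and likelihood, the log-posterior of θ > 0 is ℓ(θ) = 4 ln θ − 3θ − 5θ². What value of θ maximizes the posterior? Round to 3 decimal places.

θ̂_MAP = 0.500

ℓ'(θ) = 4/θ − 3 − 10θ. Setting this to zero and multiplying by θ: 10θ² + 3θ − 4 = 0.
θ = (−3 + √(3² + 4·10·4)) / (2·10) = (−3 + √169) / 20 = (−3 + 13)/20 = 1/2.
ℓ''(θ) = −4/θ² − 10 < 0, confirming a maximum.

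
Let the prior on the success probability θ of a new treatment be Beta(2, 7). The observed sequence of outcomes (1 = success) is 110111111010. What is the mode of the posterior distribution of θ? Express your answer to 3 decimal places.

Prior: Beta(2, 7).
Data: 9 successes in 12 trials (from the sequence). The binomial likelihood contributes θ^9(1−θ)^3, so the posterior is Beta(2+9, 7+3) = Beta(11, 10).
For Beta(a, b) with a, b > 1 the mode is (a−1)/(a+b−2) = 10/19 ≈ 0.526.

θ̂_MAP = 0.526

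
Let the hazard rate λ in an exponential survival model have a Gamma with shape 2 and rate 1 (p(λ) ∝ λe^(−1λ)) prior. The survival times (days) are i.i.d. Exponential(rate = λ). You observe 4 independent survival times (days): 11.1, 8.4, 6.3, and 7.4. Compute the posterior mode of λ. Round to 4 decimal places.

λ̂_MAP = 0.1462

The Exponential(rate=λ) likelihood is ∝ λ^n e^(−λΣtᵢ). Here n = 4 and Σtᵢ = 11.1 + 8.4 + 6.3 + 7.4 = 33.2.
Posterior ∝ λe^(−1λ) · λ^4e^(−33.2λ) = λ^5e^(−34.2λ), i.e. Gamma(6, 34.2).
Mode = (a−1)/b = 5/34.2 ≈ 0.1462.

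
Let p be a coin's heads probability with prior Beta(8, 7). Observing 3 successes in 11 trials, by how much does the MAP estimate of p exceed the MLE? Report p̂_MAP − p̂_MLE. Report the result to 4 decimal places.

Posterior is Beta(11, 15); MAP = (11−1)/(26−2) = 10/24 ≈ 0.41667.
MLE ignores the prior: p̂_MLE = k/n = 3/11 ≈ 0.27273.
Difference = 10/24 − 3/11 = 19/132 ≈ 0.1439.

MAP − MLE = 0.1439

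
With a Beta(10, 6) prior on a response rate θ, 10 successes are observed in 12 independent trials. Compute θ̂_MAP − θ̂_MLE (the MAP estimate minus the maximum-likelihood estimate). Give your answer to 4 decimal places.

Posterior is Beta(20, 8); MAP = (20−1)/(28−2) = 19/26 ≈ 0.73077.
MLE ignores the prior: θ̂_MLE = k/n = 10/12 ≈ 0.83333.
Difference = 19/26 − 10/12 = -4/39 ≈ -0.1026.

MAP − MLE = -0.1026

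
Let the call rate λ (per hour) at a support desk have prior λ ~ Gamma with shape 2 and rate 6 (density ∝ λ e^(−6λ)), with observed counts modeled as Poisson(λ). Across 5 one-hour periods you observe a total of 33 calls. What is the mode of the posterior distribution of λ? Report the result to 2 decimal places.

λ̂_MAP = 3.09

Σxᵢ = 33, n = 5.
Posterior ∝ λe^(−6λ) · λ^33e^(−5λ) = λ^34e^(−11λ), i.e. Gamma(shape=35, rate=11).
The mode of a Gamma(a, b) with a ≥ 1 (shape–rate) is (a−1)/b = 34/11 ≈ 3.09.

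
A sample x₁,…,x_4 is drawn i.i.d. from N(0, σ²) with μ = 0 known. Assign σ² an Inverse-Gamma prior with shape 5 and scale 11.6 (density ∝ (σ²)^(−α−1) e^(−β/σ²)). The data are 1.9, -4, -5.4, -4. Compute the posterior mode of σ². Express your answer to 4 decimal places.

Sum of squared deviations about the known mean: SS = (1.9−0)² + (-4−0)² + (-5.4−0)² + (-4−0)² = 64.77.
The Normal likelihood contributes (σ²)^(−n/2) exp(−SS/(2σ²)), so the posterior is Inverse-Gamma(α + n/2, β + SS/2) = Inverse-Gamma(7, 43.985).
The mode of Inverse-Gamma(a, b) is b/(a+1) = 43.985/8 ≈ 5.4981.

σ̂²_MAP = 5.4981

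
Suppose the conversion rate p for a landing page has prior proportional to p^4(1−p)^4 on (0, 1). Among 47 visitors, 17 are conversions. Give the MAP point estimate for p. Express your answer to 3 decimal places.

The prior density ∝ p^4(1−p)^4 is the kernel of Beta(5, 5).
Data: 17 successes in 47 trials. The binomial likelihood contributes p^17(1−p)^30, so the posterior is Beta(5+17, 5+30) = Beta(22, 35).
For Beta(a, b) with a, b > 1 the mode is (a−1)/(a+b−2) = 21/55 ≈ 0.382.

p̂_MAP = 0.382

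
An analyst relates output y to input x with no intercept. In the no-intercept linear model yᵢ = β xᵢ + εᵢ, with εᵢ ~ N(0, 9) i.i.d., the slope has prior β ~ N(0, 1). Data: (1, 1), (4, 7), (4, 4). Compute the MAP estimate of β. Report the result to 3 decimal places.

log p(β | y) = −Σ(yᵢ − βxᵢ)²/(2·9) − β²/(2·1) + const.
Setting the derivative to zero: Σxᵢ(yᵢ − βxᵢ)/9 − β/1 = 0, so β = Σxᵢyᵢ / (Σxᵢ² + σ²/τ²).
Σxᵢyᵢ = 1·1 + 4·7 + 4·4 = 45; Σxᵢ² = 33; σ²/τ² = 9.
β̂_MAP = 45 / (33 + 9) = 45/42 ≈ 1.071.

β̂_MAP = 1.071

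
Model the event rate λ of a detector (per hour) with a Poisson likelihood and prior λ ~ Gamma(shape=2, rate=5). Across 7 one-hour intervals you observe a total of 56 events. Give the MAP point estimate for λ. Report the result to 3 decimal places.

Σxᵢ = 56, n = 7.
Posterior ∝ λe^(−5λ) · λ^56e^(−7λ) = λ^57e^(−12λ), i.e. Gamma(shape=58, rate=12).
The mode of a Gamma(a, b) with a ≥ 1 (shape–rate) is (a−1)/b = 57/12 ≈ 4.750.

λ̂_MAP = 4.750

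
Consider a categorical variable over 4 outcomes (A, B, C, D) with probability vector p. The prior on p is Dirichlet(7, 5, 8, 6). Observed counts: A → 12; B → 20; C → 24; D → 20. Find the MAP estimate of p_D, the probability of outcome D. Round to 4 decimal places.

MAP estimate of p_D = 0.2551

The posterior is Dirichlet(αᵢ + nᵢ) = Dirichlet(19, 25, 32, 26).
For a Dirichlet(a₁,…,a_K) with all aᵢ > 1, the mode has j-th component (aⱼ − 1)/(Σaᵢ − K).
Here Σaᵢ = 102 and K = 4, so p_D = (26 − 1)/(102 − 4) = 25/98 ≈ 0.2551.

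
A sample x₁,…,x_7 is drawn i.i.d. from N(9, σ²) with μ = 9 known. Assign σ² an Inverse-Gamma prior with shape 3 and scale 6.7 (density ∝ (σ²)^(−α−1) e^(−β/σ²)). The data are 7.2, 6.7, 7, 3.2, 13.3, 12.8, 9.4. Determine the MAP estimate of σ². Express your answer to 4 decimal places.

Sum of squared deviations about the known mean: SS = (7.2−9)² + (6.7−9)² + (7−9)² + (3.2−9)² + (13.3−9)² + (12.8−9)² + (9.4−9)² = 79.26.
The Normal likelihood contributes (σ²)^(−n/2) exp(−SS/(2σ²)), so the posterior is Inverse-Gamma(α + n/2, β + SS/2) = Inverse-Gamma(6.5, 46.33).
The mode of Inverse-Gamma(a, b) is b/(a+1) = 46.33/7.5 ≈ 6.1773.

σ̂²_MAP = 6.1773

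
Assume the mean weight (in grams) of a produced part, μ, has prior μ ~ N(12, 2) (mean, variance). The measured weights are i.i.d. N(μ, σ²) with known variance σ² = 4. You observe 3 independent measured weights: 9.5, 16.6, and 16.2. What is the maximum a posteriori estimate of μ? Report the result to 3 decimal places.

n = 3; x̄ = (9.5 + 16.6 + 16.2)/3 = 42.3/3 = 14.1.
For a Normal prior and Normal likelihood with known variance, the posterior is Normal; its mode equals its mean, the precision-weighted average.
Prior precision 1/σ₀² = 1/2 = 0.5; data precision n/σ² = 3/4 = 0.75.
μ̂ = (0.5·12 + 0.75·14.1) / (0.5 + 0.75) = 16.575/1.25 = 13.260.

μ̂_MAP = 13.260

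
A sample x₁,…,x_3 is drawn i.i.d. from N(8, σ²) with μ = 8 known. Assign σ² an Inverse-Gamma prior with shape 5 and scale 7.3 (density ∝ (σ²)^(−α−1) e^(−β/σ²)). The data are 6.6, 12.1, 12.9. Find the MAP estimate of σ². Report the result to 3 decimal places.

Sum of squared deviations about the known mean: SS = (6.6−8)² + (12.1−8)² + (12.9−8)² = 42.78.
The Normal likelihood contributes (σ²)^(−n/2) exp(−SS/(2σ²)), so the posterior is Inverse-Gamma(α + n/2, β + SS/2) = Inverse-Gamma(6.5, 28.69).
The mode of Inverse-Gamma(a, b) is b/(a+1) = 28.69/7.5 ≈ 3.825.

σ̂²_MAP = 3.825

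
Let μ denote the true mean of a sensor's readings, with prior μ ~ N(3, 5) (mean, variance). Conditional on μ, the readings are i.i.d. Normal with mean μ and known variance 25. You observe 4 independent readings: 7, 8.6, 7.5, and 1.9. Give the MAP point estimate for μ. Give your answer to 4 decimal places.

n = 4; x̄ = (7 + 8.6 + 7.5 + 1.9)/4 = 25/4 = 6.25.
For a Normal prior and Normal likelihood with known variance, the posterior is Normal; its mode equals its mean, the precision-weighted average.
Prior precision 1/σ₀² = 1/5 = 0.2; data precision n/σ² = 4/25 = 0.16.
μ̂ = (0.2·3 + 0.16·6.25) / (0.2 + 0.16) = 1.6/0.36 = 40/9 ≈ 4.4444.

μ̂_MAP = 4.4444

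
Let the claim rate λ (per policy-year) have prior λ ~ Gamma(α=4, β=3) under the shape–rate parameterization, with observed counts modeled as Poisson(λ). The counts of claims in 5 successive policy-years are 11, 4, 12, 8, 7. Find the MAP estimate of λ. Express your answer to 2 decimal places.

λ̂_MAP = 5.63

Σxᵢ = 11+4+12+8+7 = 42, with n = 5.
Posterior ∝ λ^3e^(−3λ) · λ^42e^(−5λ) = λ^45e^(−8λ), i.e. Gamma(shape=46, rate=8).
The mode of a Gamma(a, b) with a ≥ 1 (shape–rate) is (a−1)/b = 45/8 ≈ 5.63.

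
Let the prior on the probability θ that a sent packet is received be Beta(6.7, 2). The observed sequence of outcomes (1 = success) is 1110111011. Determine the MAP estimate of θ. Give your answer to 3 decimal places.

Prior: Beta(6.7, 2).
Data: 8 successes in 10 trials (from the sequence). The binomial likelihood contributes θ^8(1−θ)^2, so the posterior is Beta(6.7+8, 2+2) = Beta(14.7, 4).
For Beta(a, b) with a, b > 1 the mode is (a−1)/(a+b−2) = 13.7/16.7 ≈ 0.820.

θ̂_MAP = 0.820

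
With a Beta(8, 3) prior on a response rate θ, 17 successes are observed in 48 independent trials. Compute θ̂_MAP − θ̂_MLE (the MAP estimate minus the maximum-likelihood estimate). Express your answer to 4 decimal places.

MAP − MLE = 0.0669

Posterior is Beta(25, 34); MAP = (25−1)/(59−2) = 24/57 ≈ 0.42105.
MLE ignores the prior: θ̂_MLE = k/n = 17/48 ≈ 0.35417.
Difference = 24/57 − 17/48 = 61/912 ≈ 0.0669.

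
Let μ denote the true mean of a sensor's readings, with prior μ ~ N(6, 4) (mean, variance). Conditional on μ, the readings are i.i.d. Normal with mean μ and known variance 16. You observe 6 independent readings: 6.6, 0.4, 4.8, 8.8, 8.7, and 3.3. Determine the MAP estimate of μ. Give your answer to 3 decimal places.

μ̂_MAP = 5.660

n = 6; x̄ = (6.6 + 0.4 + 4.8 + 8.8 + 8.7 + 3.3)/6 = 32.6/6 = 163/30 ≈ 5.4333.
For a Normal prior and Normal likelihood with known variance, the posterior is Normal; its mode equals its mean, the precision-weighted average.
Prior precision 1/σ₀² = 1/4 = 0.25; data precision n/σ² = 6/16 = 0.375.
μ̂ = (0.25·6 + 0.375·(163/30)) / (0.25 + 0.375) = 3.5375/0.625 = 5.660.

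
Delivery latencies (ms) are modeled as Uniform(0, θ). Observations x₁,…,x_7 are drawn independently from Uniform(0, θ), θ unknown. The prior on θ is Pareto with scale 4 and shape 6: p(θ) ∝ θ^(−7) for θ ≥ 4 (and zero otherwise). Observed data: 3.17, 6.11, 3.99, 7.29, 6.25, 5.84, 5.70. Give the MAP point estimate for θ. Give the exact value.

The Uniform(0, θ) likelihood is θ^(−n) for θ ≥ max(xᵢ), zero otherwise. Here max(xᵢ) = 7.29.
Posterior ∝ θ^(−7) · θ^(−7) = θ^(−14) on θ ≥ max(4, 7.29) = 7.29.
This density is strictly decreasing in θ, so the posterior mode lies at the lower boundary of the support.

θ̂_MAP = 7.29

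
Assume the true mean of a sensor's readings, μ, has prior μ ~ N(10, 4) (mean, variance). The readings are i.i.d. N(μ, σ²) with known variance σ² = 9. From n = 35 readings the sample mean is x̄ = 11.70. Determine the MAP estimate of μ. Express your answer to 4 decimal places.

μ̂_MAP = 11.5973

n = 35, x̄ = 11.70.
For a Normal prior and Normal likelihood with known variance, the posterior is Normal; its mode equals its mean, the precision-weighted average.
Prior precision 1/σ₀² = 1/4 = 0.25; data precision n/σ² = 35/9.
μ̂ = (0.25·10 + (35/9)·11.7) / (0.25 + 35/9) = 48/(149/36) = 1728/149 ≈ 11.5973.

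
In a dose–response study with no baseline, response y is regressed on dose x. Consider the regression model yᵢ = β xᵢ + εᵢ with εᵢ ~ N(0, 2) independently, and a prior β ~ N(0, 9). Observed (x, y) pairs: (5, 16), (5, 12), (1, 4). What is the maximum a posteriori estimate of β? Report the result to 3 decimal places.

log p(β | y) = −Σ(yᵢ − βxᵢ)²/(2·2) − β²/(2·9) + const.
Setting the derivative to zero: Σxᵢ(yᵢ − βxᵢ)/2 − β/9 = 0, so β = Σxᵢyᵢ / (Σxᵢ² + σ²/τ²).
Σxᵢyᵢ = 5·16 + 5·12 + 1·4 = 144; Σxᵢ² = 51; σ²/τ² = 2/9.
β̂_MAP = 144 / (51 + 2/9) = 144/(461/9) = 1296/461 ≈ 2.811.

β̂_MAP = 2.811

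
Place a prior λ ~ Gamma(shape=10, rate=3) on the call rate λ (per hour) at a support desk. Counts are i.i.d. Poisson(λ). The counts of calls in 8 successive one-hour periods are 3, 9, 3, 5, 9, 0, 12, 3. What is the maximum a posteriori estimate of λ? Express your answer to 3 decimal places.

λ̂_MAP = 4.818

Σxᵢ = 3+9+3+5+9+0+12+3 = 44, with n = 8.
Posterior ∝ λ^9e^(−3λ) · λ^44e^(−8λ) = λ^53e^(−11λ), i.e. Gamma(shape=54, rate=11).
The mode of a Gamma(a, b) with a ≥ 1 (shape–rate) is (a−1)/b = 53/11 ≈ 4.818.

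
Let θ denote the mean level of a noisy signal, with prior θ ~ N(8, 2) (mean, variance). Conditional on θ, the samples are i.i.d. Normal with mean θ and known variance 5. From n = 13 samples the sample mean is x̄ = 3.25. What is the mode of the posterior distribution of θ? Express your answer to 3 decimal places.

θ̂_MAP = 4.016

n = 13, x̄ = 3.25.
For a Normal prior and Normal likelihood with known variance, the posterior is Normal; its mode equals its mean, the precision-weighted average.
Prior precision 1/σ₀² = 1/2 = 0.5; data precision n/σ² = 13/5 = 2.6.
θ̂ = (0.5·8 + 2.6·3.25) / (0.5 + 2.6) = 12.45/3.1 = 249/62 ≈ 4.016.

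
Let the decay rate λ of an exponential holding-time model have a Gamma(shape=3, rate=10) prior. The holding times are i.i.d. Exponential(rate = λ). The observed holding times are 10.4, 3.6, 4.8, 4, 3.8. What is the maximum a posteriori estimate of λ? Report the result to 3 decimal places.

λ̂_MAP = 0.191

The Exponential(rate=λ) likelihood is ∝ λ^n e^(−λΣtᵢ). Here n = 5 and Σtᵢ = 10.4 + 3.6 + 4.8 + 4 + 3.8 = 26.6.
Posterior ∝ λ^2e^(−10λ) · λ^5e^(−26.6λ) = λ^7e^(−36.6λ), i.e. Gamma(8, 36.6).
Mode = (a−1)/b = 7/36.6 ≈ 0.191.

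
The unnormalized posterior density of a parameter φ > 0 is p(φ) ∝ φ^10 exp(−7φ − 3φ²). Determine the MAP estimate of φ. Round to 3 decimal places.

φ̂_MAP = 0.833

ℓ'(φ) = 10/φ − 7 − 6φ. Setting this to zero and multiplying by φ: 6φ² + 7φ − 10 = 0.
φ = (−7 + √(7² + 4·6·10)) / (2·6) = (−7 + √289) / 12 = (−7 + 17)/12 = 5/6.
ℓ''(φ) = −10/φ² − 6 < 0, confirming a maximum.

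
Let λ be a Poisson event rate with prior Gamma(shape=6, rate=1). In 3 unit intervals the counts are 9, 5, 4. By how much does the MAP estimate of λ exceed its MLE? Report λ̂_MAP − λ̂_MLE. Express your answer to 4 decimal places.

Σxᵢ = 18. Posterior is Gamma(24, 4); MAP = (24−1)/4 = 23/4 ≈ 5.75000.
MLE = x̄ = 18/3 ≈ 6.00000.
Difference = 23/4 − 18/3 = -1/4 ≈ -0.2500.

MAP − MLE = -0.2500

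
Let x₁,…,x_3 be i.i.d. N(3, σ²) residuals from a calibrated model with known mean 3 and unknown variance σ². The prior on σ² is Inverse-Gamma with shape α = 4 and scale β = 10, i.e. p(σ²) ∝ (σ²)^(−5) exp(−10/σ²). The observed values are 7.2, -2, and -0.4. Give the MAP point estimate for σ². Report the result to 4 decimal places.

σ̂²_MAP = 5.7077

Sum of squared deviations about the known mean: SS = (7.2−3)² + (-2−3)² + (-0.4−3)² = 54.2.
The Normal likelihood contributes (σ²)^(−n/2) exp(−SS/(2σ²)), so the posterior is Inverse-Gamma(α + n/2, β + SS/2) = Inverse-Gamma(5.5, 37.1).
The mode of Inverse-Gamma(a, b) is b/(a+1) = 37.1/6.5 ≈ 5.7077.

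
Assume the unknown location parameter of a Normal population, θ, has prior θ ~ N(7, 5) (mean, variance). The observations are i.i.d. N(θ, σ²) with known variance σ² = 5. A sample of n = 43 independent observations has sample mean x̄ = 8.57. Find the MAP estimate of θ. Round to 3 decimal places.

θ̂_MAP = 8.534

n = 43, x̄ = 8.57.
For a Normal prior and Normal likelihood with known variance, the posterior is Normal; its mode equals its mean, the precision-weighted average.
Prior precision 1/σ₀² = 1/5 = 0.2; data precision n/σ² = 43/5 = 8.6.
θ̂ = (0.2·7 + 8.6·8.57) / (0.2 + 8.6) = 75.102/8.8 = 37551/4400 ≈ 8.534.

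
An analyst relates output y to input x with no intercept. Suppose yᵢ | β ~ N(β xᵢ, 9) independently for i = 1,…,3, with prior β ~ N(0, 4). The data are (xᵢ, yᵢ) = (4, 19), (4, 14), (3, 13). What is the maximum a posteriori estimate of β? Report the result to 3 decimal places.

β̂_MAP = 3.954

log p(β | y) = −Σ(yᵢ − βxᵢ)²/(2·9) − β²/(2·4) + const.
Setting the derivative to zero: Σxᵢ(yᵢ − βxᵢ)/9 − β/4 = 0, so β = Σxᵢyᵢ / (Σxᵢ² + σ²/τ²).
Σxᵢyᵢ = 4·19 + 4·14 + 3·13 = 171; Σxᵢ² = 41; σ²/τ² = 2.25.
β̂_MAP = 171 / (41 + 2.25) = 171/43.25 ≈ 3.954.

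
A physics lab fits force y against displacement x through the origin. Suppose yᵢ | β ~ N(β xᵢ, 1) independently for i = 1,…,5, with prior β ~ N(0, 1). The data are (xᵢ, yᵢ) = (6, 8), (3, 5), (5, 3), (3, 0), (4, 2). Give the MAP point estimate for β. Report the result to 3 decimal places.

β̂_MAP = 0.896

log p(β | y) = −Σ(yᵢ − βxᵢ)²/(2·1) − β²/(2·1) + const.
Setting the derivative to zero: Σxᵢ(yᵢ − βxᵢ)/1 − β/1 = 0, so β = Σxᵢyᵢ / (Σxᵢ² + σ²/τ²).
Σxᵢyᵢ = 6·8 + 3·5 + 5·3 + 3·0 + 4·2 = 86; Σxᵢ² = 95; σ²/τ² = 1.
β̂_MAP = 86 / (95 + 1) = 86/96 ≈ 0.896.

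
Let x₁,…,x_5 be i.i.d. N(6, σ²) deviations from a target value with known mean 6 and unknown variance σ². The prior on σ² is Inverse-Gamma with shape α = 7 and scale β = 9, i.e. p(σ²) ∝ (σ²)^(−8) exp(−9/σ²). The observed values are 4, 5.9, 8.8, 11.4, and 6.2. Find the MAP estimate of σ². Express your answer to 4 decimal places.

σ̂²_MAP = 2.8119

Sum of squared deviations about the known mean: SS = (4−6)² + (5.9−6)² + (8.8−6)² + (11.4−6)² + (6.2−6)² = 41.05.
The Normal likelihood contributes (σ²)^(−n/2) exp(−SS/(2σ²)), so the posterior is Inverse-Gamma(α + n/2, β + SS/2) = Inverse-Gamma(9.5, 29.525).
The mode of Inverse-Gamma(a, b) is b/(a+1) = 29.525/10.5 ≈ 2.8119.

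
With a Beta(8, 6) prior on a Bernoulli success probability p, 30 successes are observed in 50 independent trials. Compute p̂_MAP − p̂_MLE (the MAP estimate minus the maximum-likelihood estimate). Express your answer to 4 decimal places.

MAP − MLE = -0.0032

Posterior is Beta(38, 26); MAP = (38−1)/(64−2) = 37/62 ≈ 0.59677.
MLE ignores the prior: p̂_MLE = k/n = 30/50 ≈ 0.60000.
Difference = 37/62 − 30/50 = -1/310 ≈ -0.0032.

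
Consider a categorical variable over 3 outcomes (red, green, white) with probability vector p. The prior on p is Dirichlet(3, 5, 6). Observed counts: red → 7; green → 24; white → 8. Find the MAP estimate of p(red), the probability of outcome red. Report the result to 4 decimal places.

The posterior is Dirichlet(αᵢ + nᵢ) = Dirichlet(10, 29, 14).
For a Dirichlet(a₁,…,a_K) with all aᵢ > 1, the mode has j-th component (aⱼ − 1)/(Σaᵢ − K).
Here Σaᵢ = 53 and K = 3, so p(red) = (10 − 1)/(53 − 3) = 9/50 ≈ 0.1800.

MAP estimate of p(red) = 0.1800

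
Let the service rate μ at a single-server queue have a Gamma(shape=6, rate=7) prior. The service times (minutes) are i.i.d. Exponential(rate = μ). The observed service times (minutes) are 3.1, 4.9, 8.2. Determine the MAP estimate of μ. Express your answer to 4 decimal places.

μ̂_MAP = 0.3448

The Exponential(rate=μ) likelihood is ∝ μ^n e^(−μΣtᵢ). Here n = 3 and Σtᵢ = 3.1 + 4.9 + 8.2 = 16.2.
Posterior ∝ μ^5e^(−7μ) · μ^3e^(−16.2μ) = μ^8e^(−23.2μ), i.e. Gamma(9, 23.2).
Mode = (a−1)/b = 8/23.2 ≈ 0.3448.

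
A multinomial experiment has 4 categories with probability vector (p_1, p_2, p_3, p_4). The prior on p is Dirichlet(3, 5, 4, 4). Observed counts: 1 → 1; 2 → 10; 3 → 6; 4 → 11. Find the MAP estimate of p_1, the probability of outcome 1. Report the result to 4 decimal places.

The posterior is Dirichlet(αᵢ + nᵢ) = Dirichlet(4, 15, 10, 15).
For a Dirichlet(a₁,…,a_K) with all aᵢ > 1, the mode has j-th component (aⱼ − 1)/(Σaᵢ − K).
Here Σaᵢ = 44 and K = 4, so p_1 = (4 − 1)/(44 − 4) = 3/40 ≈ 0.0750.

MAP estimate: 0.0750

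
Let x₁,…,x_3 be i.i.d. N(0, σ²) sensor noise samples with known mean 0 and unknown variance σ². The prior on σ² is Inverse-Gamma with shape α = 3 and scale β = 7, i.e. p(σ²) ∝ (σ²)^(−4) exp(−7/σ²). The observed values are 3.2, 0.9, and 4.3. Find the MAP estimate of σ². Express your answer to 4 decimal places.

σ̂²_MAP = 3.9582

Sum of squared deviations about the known mean: SS = (3.2−0)² + (0.9−0)² + (4.3−0)² = 29.54.
The Normal likelihood contributes (σ²)^(−n/2) exp(−SS/(2σ²)), so the posterior is Inverse-Gamma(α + n/2, β + SS/2) = Inverse-Gamma(4.5, 21.77).
The mode of Inverse-Gamma(a, b) is b/(a+1) = 21.77/5.5 ≈ 3.9582.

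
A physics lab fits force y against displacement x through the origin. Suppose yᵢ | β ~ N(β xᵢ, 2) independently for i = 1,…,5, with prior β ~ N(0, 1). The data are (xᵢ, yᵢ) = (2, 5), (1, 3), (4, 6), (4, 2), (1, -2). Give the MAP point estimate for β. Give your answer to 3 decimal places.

β̂_MAP = 1.075

log p(β | y) = −Σ(yᵢ − βxᵢ)²/(2·2) − β²/(2·1) + const.
Setting the derivative to zero: Σxᵢ(yᵢ − βxᵢ)/2 − β/1 = 0, so β = Σxᵢyᵢ / (Σxᵢ² + σ²/τ²).
Σxᵢyᵢ = 2·5 + 1·3 + 4·6 + 4·2 + 1·(-2) = 43; Σxᵢ² = 38; σ²/τ² = 2.
β̂_MAP = 43 / (38 + 2) = 43/40 ≈ 1.075.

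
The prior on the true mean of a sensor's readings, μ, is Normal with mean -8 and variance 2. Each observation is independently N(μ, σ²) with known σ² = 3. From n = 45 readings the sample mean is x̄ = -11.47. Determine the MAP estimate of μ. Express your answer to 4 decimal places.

μ̂_MAP = -11.3581

n = 45, x̄ = -11.47.
For a Normal prior and Normal likelihood with known variance, the posterior is Normal; its mode equals its mean, the precision-weighted average.
Prior precision 1/σ₀² = 1/2 = 0.5; data precision n/σ² = 45/3 = 15.
μ̂ = (0.5·(-8) + 15·(-11.47)) / (0.5 + 15) = (-176.05)/15.5 = -3521/310 ≈ -11.3581.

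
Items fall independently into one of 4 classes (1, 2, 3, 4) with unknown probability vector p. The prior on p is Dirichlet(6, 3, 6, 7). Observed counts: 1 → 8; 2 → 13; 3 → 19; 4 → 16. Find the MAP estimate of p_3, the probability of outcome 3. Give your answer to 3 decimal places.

MAP estimate: 0.324

The posterior is Dirichlet(αᵢ + nᵢ) = Dirichlet(14, 16, 25, 23).
For a Dirichlet(a₁,…,a_K) with all aᵢ > 1, the mode has j-th component (aⱼ − 1)/(Σaᵢ − K).
Here Σaᵢ = 78 and K = 4, so p_3 = (25 − 1)/(78 − 4) = 24/74 ≈ 0.324.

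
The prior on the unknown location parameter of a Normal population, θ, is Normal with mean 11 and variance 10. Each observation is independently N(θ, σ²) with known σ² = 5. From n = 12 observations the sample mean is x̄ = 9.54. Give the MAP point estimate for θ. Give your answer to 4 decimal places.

θ̂_MAP = 9.5984

n = 12, x̄ = 9.54.
For a Normal prior and Normal likelihood with known variance, the posterior is Normal; its mode equals its mean, the precision-weighted average.
Prior precision 1/σ₀² = 1/10 = 0.1; data precision n/σ² = 12/5 = 2.4.
θ̂ = (0.1·11 + 2.4·9.54) / (0.1 + 2.4) = 23.996/2.5 = 9.5984.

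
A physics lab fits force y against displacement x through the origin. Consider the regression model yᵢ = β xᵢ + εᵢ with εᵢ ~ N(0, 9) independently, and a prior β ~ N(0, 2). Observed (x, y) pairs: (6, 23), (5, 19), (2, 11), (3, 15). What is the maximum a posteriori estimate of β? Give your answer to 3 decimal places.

β̂_MAP = 3.822

log p(β | y) = −Σ(yᵢ − βxᵢ)²/(2·9) − β²/(2·2) + const.
Setting the derivative to zero: Σxᵢ(yᵢ − βxᵢ)/9 − β/2 = 0, so β = Σxᵢyᵢ / (Σxᵢ² + σ²/τ²).
Σxᵢyᵢ = 6·23 + 5·19 + 2·11 + 3·15 = 300; Σxᵢ² = 74; σ²/τ² = 4.5.
β̂_MAP = 300 / (74 + 4.5) = 300/78.5 ≈ 3.822.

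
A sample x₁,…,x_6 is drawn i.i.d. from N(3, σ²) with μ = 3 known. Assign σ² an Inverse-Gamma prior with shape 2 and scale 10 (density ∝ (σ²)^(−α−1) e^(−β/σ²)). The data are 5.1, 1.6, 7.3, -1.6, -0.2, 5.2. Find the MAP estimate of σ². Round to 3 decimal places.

σ̂²_MAP = 6.758

Sum of squared deviations about the known mean: SS = (5.1−3)² + (1.6−3)² + (7.3−3)² + (-1.6−3)² + (-0.2−3)² + (5.2−3)² = 61.1.
The Normal likelihood contributes (σ²)^(−n/2) exp(−SS/(2σ²)), so the posterior is Inverse-Gamma(α + n/2, β + SS/2) = Inverse-Gamma(5, 40.55).
The mode of Inverse-Gamma(a, b) is b/(a+1) = 40.55/6 ≈ 6.758.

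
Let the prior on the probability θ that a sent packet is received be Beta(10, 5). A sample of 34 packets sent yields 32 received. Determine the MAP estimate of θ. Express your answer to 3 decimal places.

θ̂_MAP = 0.872

Prior: Beta(10, 5).
Data: 32 successes in 34 trials. The binomial likelihood contributes θ^32(1−θ)^2, so the posterior is Beta(10+32, 5+2) = Beta(42, 7).
For Beta(a, b) with a, b > 1 the mode is (a−1)/(a+b−2) = 41/47 ≈ 0.872.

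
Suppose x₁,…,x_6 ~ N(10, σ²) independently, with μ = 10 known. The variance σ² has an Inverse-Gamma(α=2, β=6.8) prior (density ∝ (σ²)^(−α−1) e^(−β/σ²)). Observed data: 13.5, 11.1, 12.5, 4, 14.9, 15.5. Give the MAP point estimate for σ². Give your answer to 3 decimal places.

Sum of squared deviations about the known mean: SS = (13.5−10)² + (11.1−10)² + (12.5−10)² + (4−10)² + (14.9−10)² + (15.5−10)² = 109.97.
The Normal likelihood contributes (σ²)^(−n/2) exp(−SS/(2σ²)), so the posterior is Inverse-Gamma(α + n/2, β + SS/2) = Inverse-Gamma(5, 61.785).
The mode of Inverse-Gamma(a, b) is b/(a+1) = 61.785/6 ≈ 10.298.

σ̂²_MAP = 10.298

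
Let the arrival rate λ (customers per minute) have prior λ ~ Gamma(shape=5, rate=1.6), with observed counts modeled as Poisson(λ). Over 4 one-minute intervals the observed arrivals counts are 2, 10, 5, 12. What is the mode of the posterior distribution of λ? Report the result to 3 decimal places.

Σxᵢ = 2+10+5+12 = 29, with n = 4.
Posterior ∝ λ^4e^(−1.6λ) · λ^29e^(−4λ) = λ^33e^(−5.6λ), i.e. Gamma(shape=34, rate=5.6).
The mode of a Gamma(a, b) with a ≥ 1 (shape–rate) is (a−1)/b = 33/5.6 ≈ 5.893.

λ̂_MAP = 5.893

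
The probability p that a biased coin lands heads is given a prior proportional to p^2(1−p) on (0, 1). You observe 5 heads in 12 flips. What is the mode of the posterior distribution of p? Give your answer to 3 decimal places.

p̂_MAP = 0.467

The prior density ∝ p^2(1−p)^1 is the kernel of Beta(3, 2).
Data: 5 successes in 12 trials. The binomial likelihood contributes p^5(1−p)^7, so the posterior is Beta(3+5, 2+7) = Beta(8, 9).
For Beta(a, b) with a, b > 1 the mode is (a−1)/(a+b−2) = 7/15 ≈ 0.467.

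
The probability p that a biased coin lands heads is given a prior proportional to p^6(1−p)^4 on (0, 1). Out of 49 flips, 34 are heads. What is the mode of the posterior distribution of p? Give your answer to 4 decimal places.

p̂_MAP = 0.6780

The prior density ∝ p^6(1−p)^4 is the kernel of Beta(7, 5).
Data: 34 successes in 49 trials. The binomial likelihood contributes p^34(1−p)^15, so the posterior is Beta(7+34, 5+15) = Beta(41, 20).
For Beta(a, b) with a, b > 1 the mode is (a−1)/(a+b−2) = 40/59 ≈ 0.6780.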